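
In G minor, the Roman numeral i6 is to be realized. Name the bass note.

i in G minor has root G; the chord is G-Bb-D.
The figure 6 means first inversion — the third is in the bass.

Bb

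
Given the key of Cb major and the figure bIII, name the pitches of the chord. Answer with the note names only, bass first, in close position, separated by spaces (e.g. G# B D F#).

Ebb Gb Bbb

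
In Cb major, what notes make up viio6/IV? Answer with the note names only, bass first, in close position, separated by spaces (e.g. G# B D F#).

viio6/IV is a secondary leading-tone chord. The target IV is Fb in Cb major; the applied chord is rooted a semitone below, on Eb.
Building a diminished triad on Eb gives Eb-Gb-Bbb.
With the 6 figure the chord is in first inversion; from the bass Gb upward in close position it reads Gb-Bbb-Eb.

Gb Bbb Eb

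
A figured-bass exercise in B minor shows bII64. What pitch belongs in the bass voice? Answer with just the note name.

bII in B minor has root C; the chord is C-E-G.
The figure 64 means second inversion — the fifth is in the bass.

G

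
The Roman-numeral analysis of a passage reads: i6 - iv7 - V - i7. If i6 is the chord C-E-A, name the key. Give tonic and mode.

The anchor chord is a minor triad on A, labeled i6.
If A is scale degree 1 and the mode makes that degree carry a minor triad, the tonic is A and the mode is minor.

A minor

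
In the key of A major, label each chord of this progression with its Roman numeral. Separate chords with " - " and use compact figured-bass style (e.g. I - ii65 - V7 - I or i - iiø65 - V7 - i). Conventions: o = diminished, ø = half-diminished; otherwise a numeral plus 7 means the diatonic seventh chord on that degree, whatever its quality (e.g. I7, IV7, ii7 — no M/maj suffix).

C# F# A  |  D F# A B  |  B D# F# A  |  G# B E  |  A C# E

vi64 - ii65 - V7/V - V6 - I

C#-F#-A: minor triad on F# = scale degree 6 → vi64.
D-F#-A-B: minor seventh chord on B = scale degree 2 → ii65.
B-D#-F#-A: a dominant seventh chord on B, the applied dominant of V → V7/V.
G#-B-E: root E is the dominant; major triad there is V6.
A-C#-E: root A is the tonic; major triad there is I.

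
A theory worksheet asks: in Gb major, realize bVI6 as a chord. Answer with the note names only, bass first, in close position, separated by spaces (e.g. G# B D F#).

bVI6 is a major triad on the lowered sixth degree, borrowed from the parallel minor. In Gb major that root is Ebb.
So the chord is Ebb-Gb-Bbb, a major triad.
The figured bass 6 indicates first inversion, placing the third (Gb) in the bass: Gb-Bbb-Ebb.

Gb Bbb Ebb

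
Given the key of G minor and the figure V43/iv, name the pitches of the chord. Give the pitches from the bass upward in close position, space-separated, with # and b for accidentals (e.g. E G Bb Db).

V43/iv is a secondary dominant — the dominant seventh of iv. iv in G minor is C, so the applied chord's root is G, a perfect fifth above.
Building a dominant seventh chord on G gives G-B-D-F.
With the 43 figure the chord is in second inversion; from the bass D upward in close position it reads D-F-G-B.

D F G B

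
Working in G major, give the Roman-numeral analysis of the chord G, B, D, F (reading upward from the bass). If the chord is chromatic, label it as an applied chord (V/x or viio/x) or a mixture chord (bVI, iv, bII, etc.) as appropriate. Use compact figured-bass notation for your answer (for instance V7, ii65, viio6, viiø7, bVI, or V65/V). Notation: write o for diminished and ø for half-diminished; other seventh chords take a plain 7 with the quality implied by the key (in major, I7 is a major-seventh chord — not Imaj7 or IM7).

Stacked in thirds the chord is G-B-D-F: a dominant seventh chord on G.
G is not a diatonic chord root with this quality in G major, but it lies a perfect fifth above C (IV), so the chord functions as an applied dominant of IV.

V7/IV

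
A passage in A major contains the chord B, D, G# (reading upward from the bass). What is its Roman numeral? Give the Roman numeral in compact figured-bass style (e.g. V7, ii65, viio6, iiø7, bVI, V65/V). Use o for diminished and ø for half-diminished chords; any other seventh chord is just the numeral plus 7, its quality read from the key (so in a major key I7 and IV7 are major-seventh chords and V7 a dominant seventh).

viio6

Stacked in thirds the chord is G#-B-D: a diminished triad on G#.
In A major, G# is the leading tone; the diatonic diminished triad there is viio.
With B in the bass the chord is in first inversion, so the figured bass is 6.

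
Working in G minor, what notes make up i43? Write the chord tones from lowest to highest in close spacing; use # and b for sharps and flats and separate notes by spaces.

D F G Bb

In G minor, scale degree 1 is G, and the diatonic chord built there is a minor seventh chord.
Stacking thirds from G gives G-Bb-D-F.
The figured bass 43 indicates second inversion, placing the fifth (D) in the bass: D-F-G-Bb.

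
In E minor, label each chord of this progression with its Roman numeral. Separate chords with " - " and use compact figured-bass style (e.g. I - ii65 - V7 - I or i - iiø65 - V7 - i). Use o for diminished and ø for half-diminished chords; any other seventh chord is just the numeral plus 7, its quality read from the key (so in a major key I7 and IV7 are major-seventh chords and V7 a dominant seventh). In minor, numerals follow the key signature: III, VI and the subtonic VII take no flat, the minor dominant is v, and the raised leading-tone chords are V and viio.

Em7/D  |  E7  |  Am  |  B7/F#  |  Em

i42 - V7/iv - iv - V43 - i

Em7/D: root E is the tonic; minor seventh chord there is i42.
E7 is the secondary dominant of iv (dominant seventh chord on E): V7/iv.
Am: minor triad on A = scale degree 4 → iv.
B7/F#: root B is the dominant; dominant seventh chord there is V43.
Em: root E is the tonic; minor triad there is i.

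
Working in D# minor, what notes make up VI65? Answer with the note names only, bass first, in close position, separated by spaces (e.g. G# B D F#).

The numeral's case and figure indicate a major seventh chord. In D# minor its root, the submediant, is B.
That chord is spelled B-D#-F#-A#.
With the 65 figure the chord is in first inversion; from the bass D# upward in close position it reads D#-F#-A#-B.

D# F# A# B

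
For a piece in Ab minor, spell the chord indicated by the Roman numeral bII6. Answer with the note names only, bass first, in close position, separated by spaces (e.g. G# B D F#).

Db Fb Bbb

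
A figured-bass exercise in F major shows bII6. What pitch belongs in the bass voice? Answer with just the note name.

bII in F major has root Gb; the chord is Gb-Bb-Db.
The figure 6 means first inversion — the third is in the bass.

Bb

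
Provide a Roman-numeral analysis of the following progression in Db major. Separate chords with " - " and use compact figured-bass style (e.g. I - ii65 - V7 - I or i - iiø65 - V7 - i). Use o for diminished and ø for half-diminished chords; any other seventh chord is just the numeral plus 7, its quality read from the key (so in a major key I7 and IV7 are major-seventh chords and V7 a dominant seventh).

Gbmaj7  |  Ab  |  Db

Gbmaj7: major seventh chord on Gb = scale degree 4 → IV7.
Ab: root Ab is the dominant; major triad there is V.
Db: root Db is the tonic; major triad there is I.

IV7 - V - I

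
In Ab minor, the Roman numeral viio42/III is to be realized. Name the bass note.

Abb

The applied chord viio42/III is rooted on Bb: Bb-Db-Fb-Abb.
The figure 42 means third inversion — the seventh is in the bass.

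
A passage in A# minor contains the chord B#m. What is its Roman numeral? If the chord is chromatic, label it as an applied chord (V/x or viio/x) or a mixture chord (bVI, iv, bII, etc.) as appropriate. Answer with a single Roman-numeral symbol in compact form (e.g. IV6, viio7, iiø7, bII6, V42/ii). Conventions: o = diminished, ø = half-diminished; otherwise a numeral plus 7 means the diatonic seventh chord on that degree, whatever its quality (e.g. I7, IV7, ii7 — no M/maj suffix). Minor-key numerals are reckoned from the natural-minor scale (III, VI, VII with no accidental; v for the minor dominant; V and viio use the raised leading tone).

ii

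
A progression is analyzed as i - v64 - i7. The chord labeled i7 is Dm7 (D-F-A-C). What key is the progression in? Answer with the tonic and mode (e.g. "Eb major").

The chord Dm7 is a minor seventh chord rooted on D; its label is i7.
If D is scale degree 1 and the mode makes that degree carry a minor seventh chord, the tonic is D and the mode is minor.

D minor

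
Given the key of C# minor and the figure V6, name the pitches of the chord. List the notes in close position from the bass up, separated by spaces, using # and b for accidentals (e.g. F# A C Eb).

In C# minor, scale degree 5 is G#. The dominant is major (leading tone raised), so V is a major triad.
Stacking thirds from G# gives G#-B#-D#.
The figured bass 6 indicates first inversion, placing the third (B#) in the bass: B#-D#-G#.

B# D# G#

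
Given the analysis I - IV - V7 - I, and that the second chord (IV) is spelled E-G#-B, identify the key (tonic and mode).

The chord E is a major triad rooted on E; its label is IV.
If E is scale degree 4 and the mode makes that degree carry a major triad, the tonic is B and the mode is major.

B major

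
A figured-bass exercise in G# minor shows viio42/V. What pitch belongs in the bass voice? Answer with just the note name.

B

The applied chord viio42/V is rooted on C##: C##-E#-G#-B.
The figure 42 means third inversion — the seventh is in the bass.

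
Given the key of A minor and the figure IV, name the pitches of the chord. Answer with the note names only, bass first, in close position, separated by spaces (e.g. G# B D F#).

Scale degree 4 in A minor is D; here the chord built on it is altered to a major triad. IV is the major subdominant, borrowed from the parallel major.
So the chord is D-F#-A, a major triad.

D F# A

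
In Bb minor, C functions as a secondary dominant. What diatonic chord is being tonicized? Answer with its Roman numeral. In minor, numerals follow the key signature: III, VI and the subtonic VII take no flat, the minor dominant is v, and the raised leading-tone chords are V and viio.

V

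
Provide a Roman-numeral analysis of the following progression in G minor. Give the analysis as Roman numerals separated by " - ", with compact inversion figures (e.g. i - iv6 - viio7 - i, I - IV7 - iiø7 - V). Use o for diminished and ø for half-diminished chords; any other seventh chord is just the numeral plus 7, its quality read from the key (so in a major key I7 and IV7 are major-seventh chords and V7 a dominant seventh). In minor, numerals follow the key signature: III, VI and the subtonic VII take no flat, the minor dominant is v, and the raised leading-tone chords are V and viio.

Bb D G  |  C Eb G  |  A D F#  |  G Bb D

i6 - iv - V64 - i

Bb-D-G has root G, degree 1 in G minor, so i6.
C-Eb-G: root C is the subdominant; minor triad there is iv.
A-D-F#: major triad on D = scale degree 5 → V64.
G-Bb-D: root G is the tonic; minor triad there is i.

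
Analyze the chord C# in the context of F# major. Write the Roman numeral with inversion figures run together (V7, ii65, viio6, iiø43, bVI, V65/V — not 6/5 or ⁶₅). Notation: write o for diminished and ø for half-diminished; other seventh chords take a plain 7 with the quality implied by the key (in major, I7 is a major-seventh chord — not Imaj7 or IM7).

The pitches C#-E#-G# form a major triad rooted on C#.
In F# major, C# is the dominant; the diatonic major triad there is V.

V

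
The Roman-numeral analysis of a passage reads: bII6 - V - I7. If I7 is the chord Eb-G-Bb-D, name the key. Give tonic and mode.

The anchor chord is a major seventh chord on Eb, labeled I7.
If Eb is scale degree 1 and the mode makes that degree carry a major seventh chord, the tonic is Eb and the mode is major.

Eb major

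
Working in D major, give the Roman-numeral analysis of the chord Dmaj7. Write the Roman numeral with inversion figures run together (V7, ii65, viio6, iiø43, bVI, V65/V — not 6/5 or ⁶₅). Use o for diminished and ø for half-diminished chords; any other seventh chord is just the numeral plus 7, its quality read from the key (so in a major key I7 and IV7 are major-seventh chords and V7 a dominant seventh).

Stacked in thirds the chord is D-F#-A-C#: a major seventh chord on D.
In D major, D is the tonic; the diatonic major seventh chord there is I7.

I7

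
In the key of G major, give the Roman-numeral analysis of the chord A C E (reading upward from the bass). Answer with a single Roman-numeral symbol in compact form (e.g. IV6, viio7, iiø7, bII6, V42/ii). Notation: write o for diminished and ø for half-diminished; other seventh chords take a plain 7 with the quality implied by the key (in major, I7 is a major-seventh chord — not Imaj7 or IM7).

ii

Stacked in thirds the chord is A-C-E: a minor triad on A.
A is scale degree 2 in G major, and a minor triad on that degree is written ii.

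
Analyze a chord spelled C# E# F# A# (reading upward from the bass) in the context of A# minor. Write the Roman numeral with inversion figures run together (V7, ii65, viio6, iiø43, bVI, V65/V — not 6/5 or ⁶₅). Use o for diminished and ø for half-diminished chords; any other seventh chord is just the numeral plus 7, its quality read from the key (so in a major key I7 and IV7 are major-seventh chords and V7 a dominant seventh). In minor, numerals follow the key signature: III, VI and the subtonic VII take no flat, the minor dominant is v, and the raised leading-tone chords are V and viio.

VI43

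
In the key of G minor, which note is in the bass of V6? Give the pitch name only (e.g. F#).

F#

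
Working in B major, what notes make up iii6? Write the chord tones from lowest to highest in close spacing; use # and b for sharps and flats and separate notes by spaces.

F# A# D#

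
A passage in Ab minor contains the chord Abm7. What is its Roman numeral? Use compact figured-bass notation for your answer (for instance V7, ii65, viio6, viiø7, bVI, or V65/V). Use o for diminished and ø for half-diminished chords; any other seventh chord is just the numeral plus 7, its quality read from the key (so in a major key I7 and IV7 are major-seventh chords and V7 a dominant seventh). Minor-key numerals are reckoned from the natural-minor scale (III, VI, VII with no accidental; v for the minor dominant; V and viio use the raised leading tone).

i7

The pitches Ab-Cb-Eb-Gb form a minor seventh chord rooted on Ab.
Ab is scale degree 1 in Ab minor, and a minor seventh chord on that degree is written i7.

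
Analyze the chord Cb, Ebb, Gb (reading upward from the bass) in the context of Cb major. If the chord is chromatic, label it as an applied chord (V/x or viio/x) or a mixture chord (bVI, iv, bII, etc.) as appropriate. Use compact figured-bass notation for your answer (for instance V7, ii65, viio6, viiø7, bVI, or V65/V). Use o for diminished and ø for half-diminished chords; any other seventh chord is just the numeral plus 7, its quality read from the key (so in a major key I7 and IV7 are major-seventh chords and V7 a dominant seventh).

Stacked in thirds the chord is Cb-Ebb-Gb: a minor triad on Cb.
Cb is the first degree of Cb major. This is the minor tonic, borrowed from the parallel minor.

i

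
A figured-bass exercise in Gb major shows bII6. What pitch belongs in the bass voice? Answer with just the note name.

bII in Gb major has root Abb; the chord is Abb-Cb-Ebb.
The figure 6 means first inversion — the third is in the bass.

Cb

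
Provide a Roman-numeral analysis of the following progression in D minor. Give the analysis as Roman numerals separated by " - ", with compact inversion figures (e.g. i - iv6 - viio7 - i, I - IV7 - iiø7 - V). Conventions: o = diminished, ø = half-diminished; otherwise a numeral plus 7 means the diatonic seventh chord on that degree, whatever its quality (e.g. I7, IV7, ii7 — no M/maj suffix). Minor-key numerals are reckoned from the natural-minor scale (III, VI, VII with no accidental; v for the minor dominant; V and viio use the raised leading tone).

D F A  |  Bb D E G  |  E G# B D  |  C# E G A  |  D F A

i - iiø43 - V7/V - V65 - i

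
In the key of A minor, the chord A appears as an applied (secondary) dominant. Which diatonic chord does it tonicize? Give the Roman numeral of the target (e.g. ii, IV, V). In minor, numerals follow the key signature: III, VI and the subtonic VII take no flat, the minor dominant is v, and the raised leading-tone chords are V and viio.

iv

The chord is a major triad on A.
A dominant resolves down a perfect fifth: A → D. In A minor, D is scale degree 4, i.e. iv.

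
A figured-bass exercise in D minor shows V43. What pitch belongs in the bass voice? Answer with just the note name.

V in D minor has root A; the chord is A-C#-E-G.
The figure 43 means second inversion — the fifth is in the bass.

E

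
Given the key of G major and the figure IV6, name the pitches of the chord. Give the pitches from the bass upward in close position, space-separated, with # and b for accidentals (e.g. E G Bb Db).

E G C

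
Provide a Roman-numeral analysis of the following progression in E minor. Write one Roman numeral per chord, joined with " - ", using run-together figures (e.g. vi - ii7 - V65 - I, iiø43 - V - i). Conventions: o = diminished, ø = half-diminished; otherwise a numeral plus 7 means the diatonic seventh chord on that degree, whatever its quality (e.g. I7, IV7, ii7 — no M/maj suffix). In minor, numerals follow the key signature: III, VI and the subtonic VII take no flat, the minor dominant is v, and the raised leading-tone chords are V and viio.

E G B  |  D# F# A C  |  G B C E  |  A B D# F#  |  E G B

i - viio7 - VI43 - V42 - i

E-G-B has root E, degree 1 in E minor, so i.
D#-F#-A-C: root D# is the leading tone; fully diminished seventh chord there is viio7.
G-B-C-E: root C is the submediant; major seventh chord there is VI43.
A-B-D#-F#: root B is the dominant; dominant seventh chord there is V42.
E-G-B has root E, degree 1 in E minor, so i.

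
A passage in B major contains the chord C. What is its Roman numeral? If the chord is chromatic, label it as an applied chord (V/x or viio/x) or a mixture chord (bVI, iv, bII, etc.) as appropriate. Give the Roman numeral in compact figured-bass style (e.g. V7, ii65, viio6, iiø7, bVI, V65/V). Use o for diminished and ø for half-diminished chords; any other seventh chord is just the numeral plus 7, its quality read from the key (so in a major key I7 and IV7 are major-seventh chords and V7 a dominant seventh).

bII

Stacked in thirds the chord is C-E-G: a major triad on C.
C is the lowered second degree of B major (diatonic 2 would be C#). This is the Neapolitan chord — a major triad on the lowered second degree.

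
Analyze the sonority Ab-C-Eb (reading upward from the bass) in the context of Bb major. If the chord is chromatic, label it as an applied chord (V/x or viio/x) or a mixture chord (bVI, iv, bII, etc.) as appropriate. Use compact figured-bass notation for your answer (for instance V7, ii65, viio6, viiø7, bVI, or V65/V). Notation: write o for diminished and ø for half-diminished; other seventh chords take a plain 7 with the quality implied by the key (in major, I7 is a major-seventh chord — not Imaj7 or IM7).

The pitches Ab-C-Eb form a major triad rooted on Ab.
Ab is the lowered seventh degree of Bb major (diatonic 7 would be A). This is a major triad on the lowered seventh degree (the subtonic), borrowed from the parallel minor.

bVII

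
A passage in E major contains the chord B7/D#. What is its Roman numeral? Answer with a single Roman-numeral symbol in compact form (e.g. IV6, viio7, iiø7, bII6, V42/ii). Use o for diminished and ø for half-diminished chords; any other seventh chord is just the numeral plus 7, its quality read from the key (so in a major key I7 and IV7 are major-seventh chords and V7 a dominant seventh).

V65

Stacked in thirds the chord is B-D#-F#-A: a dominant seventh chord on B.
In E major, B is the dominant; the diatonic dominant seventh chord there is V7.
With D# in the bass the chord is in first inversion, so the figured bass is 65.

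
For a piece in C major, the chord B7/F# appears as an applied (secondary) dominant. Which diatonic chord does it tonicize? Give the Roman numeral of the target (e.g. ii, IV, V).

iii

The chord is a dominant seventh chord on B.
A dominant resolves down a perfect fifth: B → E. In C major, E is scale degree 3, i.e. iii.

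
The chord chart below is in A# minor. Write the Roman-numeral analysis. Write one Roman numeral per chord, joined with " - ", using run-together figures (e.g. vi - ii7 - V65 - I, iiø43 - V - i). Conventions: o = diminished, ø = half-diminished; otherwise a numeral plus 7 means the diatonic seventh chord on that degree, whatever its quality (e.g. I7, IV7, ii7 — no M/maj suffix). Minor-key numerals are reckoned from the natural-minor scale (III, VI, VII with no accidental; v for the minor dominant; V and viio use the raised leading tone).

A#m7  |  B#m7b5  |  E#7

A#m7: root A# is the tonic; minor seventh chord there is i7.
B#m7b5 has root B#, degree 2 in A# minor, so iiø7.
E#7: dominant seventh chord on E# = scale degree 5 → V7.

i7 - iiø7 - V7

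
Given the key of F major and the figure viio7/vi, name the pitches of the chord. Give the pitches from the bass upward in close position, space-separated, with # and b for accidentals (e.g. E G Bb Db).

C# E G Bb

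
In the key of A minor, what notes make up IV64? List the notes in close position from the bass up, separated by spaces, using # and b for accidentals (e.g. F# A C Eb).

IV64 is the major subdominant, borrowed from the parallel major. In A minor that root is D.
So the chord is D-F#-A.
With the 64 figure the chord is in second inversion; from the bass A upward in close position it reads A-D-F#.

A D F#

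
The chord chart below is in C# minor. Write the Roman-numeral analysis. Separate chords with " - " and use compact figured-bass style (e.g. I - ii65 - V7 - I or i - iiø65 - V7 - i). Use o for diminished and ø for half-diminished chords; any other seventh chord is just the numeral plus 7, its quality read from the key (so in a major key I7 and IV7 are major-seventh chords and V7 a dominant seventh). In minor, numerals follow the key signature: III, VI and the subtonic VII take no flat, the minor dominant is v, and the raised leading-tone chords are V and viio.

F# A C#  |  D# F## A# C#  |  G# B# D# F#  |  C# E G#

iv - V7/V - V7 - i

F#-A-C# has root F#, degree 4 in C# minor, so iv.
D#-F##-A#-C# is the secondary dominant of V (dominant seventh chord on D#): V7/V.
G#-B#-D#-F#: root G# is the dominant; dominant seventh chord there is V7.
C#-E-G# has root C#, degree 1 in C# minor, so i.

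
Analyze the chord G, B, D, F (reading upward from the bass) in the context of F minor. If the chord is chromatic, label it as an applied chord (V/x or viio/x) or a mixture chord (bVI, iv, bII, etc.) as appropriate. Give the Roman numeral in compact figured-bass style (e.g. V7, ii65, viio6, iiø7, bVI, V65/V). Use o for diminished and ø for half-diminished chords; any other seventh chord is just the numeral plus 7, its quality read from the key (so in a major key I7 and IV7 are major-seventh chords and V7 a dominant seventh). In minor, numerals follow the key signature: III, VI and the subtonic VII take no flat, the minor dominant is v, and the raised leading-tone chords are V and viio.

Stacked in thirds the chord is G-B-D-F: a dominant seventh chord on G.
G is not a diatonic chord root with this quality in F minor, but it lies a perfect fifth above C (V), so the chord functions as an applied dominant of V.

V7/V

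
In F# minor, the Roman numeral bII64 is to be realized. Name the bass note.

D

bII in F# minor has root G; the chord is G-B-D.
The figure 64 means second inversion — the fifth is in the bass.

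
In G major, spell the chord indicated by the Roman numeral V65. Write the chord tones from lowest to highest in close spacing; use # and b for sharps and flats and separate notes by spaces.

F# A C D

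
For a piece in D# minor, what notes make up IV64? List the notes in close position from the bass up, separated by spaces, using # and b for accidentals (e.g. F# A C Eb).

IV64 is the major subdominant, borrowed from the parallel major. In D# minor that root is G#.
So the chord is G#-B#-D#, a major triad.
With the 64 figure the chord is in second inversion; from the bass D# upward in close position it reads D#-G#-B#.

D# G# B#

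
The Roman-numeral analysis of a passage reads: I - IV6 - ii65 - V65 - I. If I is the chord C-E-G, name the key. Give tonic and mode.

C major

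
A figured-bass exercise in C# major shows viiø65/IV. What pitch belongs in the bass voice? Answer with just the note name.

G#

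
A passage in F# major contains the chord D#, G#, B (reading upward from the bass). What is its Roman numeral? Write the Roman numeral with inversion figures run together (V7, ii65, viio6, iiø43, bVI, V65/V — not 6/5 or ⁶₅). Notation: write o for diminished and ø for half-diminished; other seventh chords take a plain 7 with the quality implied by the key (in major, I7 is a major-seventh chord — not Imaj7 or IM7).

Stacked in thirds the chord is G#-B-D#: a minor triad on G#.
In F# major, G# is the supertonic; the diatonic minor triad there is ii.
With D# in the bass the chord is in second inversion, so the figured bass is 64.

ii64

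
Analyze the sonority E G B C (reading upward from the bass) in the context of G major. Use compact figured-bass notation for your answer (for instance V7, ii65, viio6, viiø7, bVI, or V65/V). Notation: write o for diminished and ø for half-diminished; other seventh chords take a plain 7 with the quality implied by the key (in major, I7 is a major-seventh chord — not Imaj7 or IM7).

Stacked in thirds the chord is C-E-G-B: a major seventh chord on C.
In G major, C is the subdominant; the diatonic major seventh chord there is IV7.
With E in the bass the chord is in first inversion, so the figured bass is 65.

IV65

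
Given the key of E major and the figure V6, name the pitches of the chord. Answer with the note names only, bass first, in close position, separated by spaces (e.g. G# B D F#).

D# F# B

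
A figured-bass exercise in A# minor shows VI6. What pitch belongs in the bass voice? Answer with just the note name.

VI in A# minor has root F#; the chord is F#-A#-C#.
The figure 6 means first inversion — the third is in the bass.

A#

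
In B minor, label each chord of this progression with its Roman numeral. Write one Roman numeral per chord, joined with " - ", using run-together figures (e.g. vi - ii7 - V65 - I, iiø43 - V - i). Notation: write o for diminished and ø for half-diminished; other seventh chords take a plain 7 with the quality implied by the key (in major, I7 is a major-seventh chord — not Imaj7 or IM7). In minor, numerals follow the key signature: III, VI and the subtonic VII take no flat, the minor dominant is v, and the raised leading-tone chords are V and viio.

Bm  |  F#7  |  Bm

Bm has root B, degree 1 in B minor, so i.
F#7 has root F#, degree 5 in B minor, so V7.
Bm: minor triad on B = scale degree 1 → i.

i - V7 - i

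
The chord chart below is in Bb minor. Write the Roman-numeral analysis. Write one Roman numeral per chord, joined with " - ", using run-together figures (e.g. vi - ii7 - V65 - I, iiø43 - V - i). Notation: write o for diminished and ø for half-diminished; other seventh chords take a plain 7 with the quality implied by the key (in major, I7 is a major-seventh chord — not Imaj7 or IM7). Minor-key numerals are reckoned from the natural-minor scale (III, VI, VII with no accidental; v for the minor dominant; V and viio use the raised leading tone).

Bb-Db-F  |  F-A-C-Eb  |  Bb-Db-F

Bb-Db-F has root Bb, degree 1 in Bb minor, so i.
F-A-C-Eb has root F, degree 5 in Bb minor, so V7.
Bb-Db-F has root Bb, degree 1 in Bb minor, so i.

i - V7 - i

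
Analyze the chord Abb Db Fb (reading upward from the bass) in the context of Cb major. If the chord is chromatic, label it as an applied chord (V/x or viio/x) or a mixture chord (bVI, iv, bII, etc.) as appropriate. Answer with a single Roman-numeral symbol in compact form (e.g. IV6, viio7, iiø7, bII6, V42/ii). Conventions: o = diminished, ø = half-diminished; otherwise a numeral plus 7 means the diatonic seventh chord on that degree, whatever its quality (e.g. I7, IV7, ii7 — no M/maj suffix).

iio64

The pitches Db-Fb-Abb form a diminished triad rooted on Db.
Db is the second degree of Cb major. This is the diminished supertonic triad, borrowed from the parallel minor.
With Abb in the bass the chord is in second inversion, so the figured bass is 64.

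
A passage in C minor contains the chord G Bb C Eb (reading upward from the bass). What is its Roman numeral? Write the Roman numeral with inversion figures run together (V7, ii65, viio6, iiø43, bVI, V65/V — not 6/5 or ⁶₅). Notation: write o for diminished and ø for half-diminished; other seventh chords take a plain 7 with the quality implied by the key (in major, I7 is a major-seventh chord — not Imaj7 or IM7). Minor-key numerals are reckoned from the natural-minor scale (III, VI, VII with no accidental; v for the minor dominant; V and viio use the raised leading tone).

The pitches C-Eb-G-Bb form a minor seventh chord rooted on C.
In C minor, C is the tonic; the diatonic minor seventh chord there is i7.
With G in the bass the chord is in second inversion, so the figured bass is 43.

i43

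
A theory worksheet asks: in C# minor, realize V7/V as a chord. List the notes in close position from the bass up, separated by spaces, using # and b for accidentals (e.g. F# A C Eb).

The slash means an applied dominant: we want the dominant of V. In C# minor, V is G# major, and its dominant is built on D#.
Building a dominant seventh chord on D# gives D#-F##-A#-C#.

D# F## A# C#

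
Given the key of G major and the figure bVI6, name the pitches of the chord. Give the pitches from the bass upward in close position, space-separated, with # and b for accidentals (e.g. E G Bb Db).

G Bb Eb

bVI6 is a major triad on the lowered sixth degree, borrowed from the parallel minor. In G major that root is Eb.
So the chord is Eb-G-Bb.
With the 6 figure the chord is in first inversion; from the bass G upward in close position it reads G-Bb-Eb.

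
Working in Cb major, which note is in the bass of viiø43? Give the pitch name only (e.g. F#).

Fb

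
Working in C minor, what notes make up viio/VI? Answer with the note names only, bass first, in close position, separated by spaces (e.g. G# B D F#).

G Bb Db

viio/VI is a secondary leading-tone chord. The target VI is Ab in C minor; the applied chord is rooted a semitone below, on G.
Building a diminished triad on G gives G-Bb-Db.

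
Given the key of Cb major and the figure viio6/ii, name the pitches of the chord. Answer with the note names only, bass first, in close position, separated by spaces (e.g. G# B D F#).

viio6/ii is a secondary leading-tone chord. The target ii is Db in Cb major; the applied chord is rooted a semitone below, on C.
Building a diminished triad on C gives C-Eb-Gb.
The figured bass 6 indicates first inversion, placing the third (Eb) in the bass: Eb-Gb-C.

Eb Gb C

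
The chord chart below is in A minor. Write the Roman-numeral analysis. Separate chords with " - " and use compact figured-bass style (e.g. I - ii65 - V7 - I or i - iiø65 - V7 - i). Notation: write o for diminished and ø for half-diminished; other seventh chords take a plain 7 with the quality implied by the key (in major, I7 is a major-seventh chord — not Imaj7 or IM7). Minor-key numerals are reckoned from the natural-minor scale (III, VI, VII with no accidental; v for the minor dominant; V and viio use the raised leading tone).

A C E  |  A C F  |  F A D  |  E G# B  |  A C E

A-C-E: minor triad on A = scale degree 1 → i.
A-C-F: root F is the submediant; major triad there is VI6.
F-A-D: minor triad on D = scale degree 4 → iv6.
E-G#-B: major triad on E = scale degree 5 → V.
A-C-E has root A, degree 1 in A minor, so i.

i - VI6 - iv6 - V - i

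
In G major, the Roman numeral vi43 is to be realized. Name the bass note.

B

vi in G major has root E; the chord is E-G-B-D.
The figure 43 means second inversion — the fifth is in the bass.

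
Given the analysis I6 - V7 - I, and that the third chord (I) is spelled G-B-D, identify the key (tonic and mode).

G major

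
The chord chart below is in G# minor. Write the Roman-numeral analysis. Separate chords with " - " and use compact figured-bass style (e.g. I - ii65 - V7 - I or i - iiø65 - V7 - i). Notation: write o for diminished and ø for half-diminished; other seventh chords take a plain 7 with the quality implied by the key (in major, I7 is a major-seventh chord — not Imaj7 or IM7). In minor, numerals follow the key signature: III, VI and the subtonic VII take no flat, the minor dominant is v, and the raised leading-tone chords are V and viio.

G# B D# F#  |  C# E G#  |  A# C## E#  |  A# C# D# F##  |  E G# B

G#-B-D#-F#: minor seventh chord on G# = scale degree 1 → i7.
C#-E-G# has root C#, degree 4 in G# minor, so iv.
A#-C##-E#: chromatic; A# is V of V, so V/V.
A#-C#-D#-F##: dominant seventh chord on D# = scale degree 5 → V43.
E-G#-B has root E, degree 6 in G# minor, so VI.

i7 - iv - V/V - V43 - VI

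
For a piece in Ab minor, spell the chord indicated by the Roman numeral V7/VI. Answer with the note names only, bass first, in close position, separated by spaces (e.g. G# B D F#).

The slash means an applied dominant: we want the dominant of VI. In Ab minor, VI is Fb major, and its dominant is built on Cb.
Building a dominant seventh chord on Cb gives Cb-Eb-Gb-Bbb.

Cb Eb Gb Bbb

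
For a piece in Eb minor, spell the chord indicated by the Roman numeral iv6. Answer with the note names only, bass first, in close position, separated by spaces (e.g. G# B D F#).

Cb Eb Ab

The numeral's case and figure indicate a minor triad. In Eb minor its root, the fourth degree, is Ab.
That chord is spelled Ab-Cb-Eb.
With the 6 figure the chord is in first inversion; from the bass Cb upward in close position it reads Cb-Eb-Ab.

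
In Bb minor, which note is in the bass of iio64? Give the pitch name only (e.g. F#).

iio in Bb minor has root C; the chord is C-Eb-Gb.
The figure 64 means second inversion — the fifth is in the bass.

Gb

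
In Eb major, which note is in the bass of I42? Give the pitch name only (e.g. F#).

D

I in Eb major has root Eb; the chord is Eb-G-Bb-D.
The figure 42 means third inversion — the seventh is in the bass.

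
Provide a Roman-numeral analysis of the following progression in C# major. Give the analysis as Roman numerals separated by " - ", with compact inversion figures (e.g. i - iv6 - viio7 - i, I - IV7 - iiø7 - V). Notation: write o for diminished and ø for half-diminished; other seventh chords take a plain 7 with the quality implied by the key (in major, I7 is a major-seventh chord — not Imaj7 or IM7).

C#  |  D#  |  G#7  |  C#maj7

I - V/V - V7 - I7

C# has root C#, degree 1 in C# major, so I.
D# is the secondary dominant of V (major triad on D#): V/V.
G#7: dominant seventh chord on G# = scale degree 5 → V7.
C#maj7: root C# is the tonic; major seventh chord there is I7.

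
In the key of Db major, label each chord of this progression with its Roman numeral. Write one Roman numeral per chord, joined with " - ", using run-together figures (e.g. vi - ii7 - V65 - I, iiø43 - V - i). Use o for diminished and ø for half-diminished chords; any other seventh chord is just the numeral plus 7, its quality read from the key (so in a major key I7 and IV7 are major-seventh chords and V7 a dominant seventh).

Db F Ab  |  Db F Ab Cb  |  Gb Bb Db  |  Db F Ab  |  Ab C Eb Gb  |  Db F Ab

Db-F-Ab: major triad on Db = scale degree 1 → I.
Db-F-Ab-Cb: a dominant seventh chord on Db, the applied dominant of IV → V7/IV.
Gb-Bb-Db: root Gb is the subdominant; major triad there is IV.
Db-F-Ab: root Db is the tonic; major triad there is I.
Ab-C-Eb-Gb: root Ab is the dominant; dominant seventh chord there is V7.
Db-F-Ab: root Db is the tonic; major triad there is I.

I - V7/IV - IV - I - V7 - I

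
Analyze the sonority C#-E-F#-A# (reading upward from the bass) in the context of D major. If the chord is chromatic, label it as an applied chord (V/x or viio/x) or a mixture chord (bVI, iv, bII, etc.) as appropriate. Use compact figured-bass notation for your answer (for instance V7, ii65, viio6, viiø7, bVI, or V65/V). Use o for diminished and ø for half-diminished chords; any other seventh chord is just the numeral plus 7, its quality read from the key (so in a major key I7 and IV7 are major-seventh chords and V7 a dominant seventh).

Stacked in thirds the chord is F#-A#-C#-E: a dominant seventh chord on F#.
F# is not a diatonic chord root with this quality in D major, but it lies a perfect fifth above B (vi), so the chord functions as an applied dominant of vi.
With C# in the bass the chord is in second inversion, so the figured bass is 43.

V43/vi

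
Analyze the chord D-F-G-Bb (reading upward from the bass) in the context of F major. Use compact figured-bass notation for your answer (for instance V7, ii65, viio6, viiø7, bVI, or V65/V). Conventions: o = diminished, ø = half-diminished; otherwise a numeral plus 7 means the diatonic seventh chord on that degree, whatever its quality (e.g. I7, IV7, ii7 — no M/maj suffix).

Stacked in thirds the chord is G-Bb-D-F: a minor seventh chord on G.
In F major, G is the supertonic; the diatonic minor seventh chord there is ii7.
With D in the bass the chord is in second inversion, so the figured bass is 43.

ii43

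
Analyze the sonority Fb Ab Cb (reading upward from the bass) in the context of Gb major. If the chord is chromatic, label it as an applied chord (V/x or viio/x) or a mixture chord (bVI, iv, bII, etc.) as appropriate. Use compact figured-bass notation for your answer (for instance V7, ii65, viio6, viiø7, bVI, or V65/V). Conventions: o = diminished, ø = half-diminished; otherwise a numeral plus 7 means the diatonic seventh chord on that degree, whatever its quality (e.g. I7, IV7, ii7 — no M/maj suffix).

The pitches Fb-Ab-Cb form a major triad rooted on Fb.
Fb is the lowered seventh degree of Gb major (diatonic 7 would be F). This is a major triad on the lowered seventh degree (the subtonic), borrowed from the parallel minor.

bVII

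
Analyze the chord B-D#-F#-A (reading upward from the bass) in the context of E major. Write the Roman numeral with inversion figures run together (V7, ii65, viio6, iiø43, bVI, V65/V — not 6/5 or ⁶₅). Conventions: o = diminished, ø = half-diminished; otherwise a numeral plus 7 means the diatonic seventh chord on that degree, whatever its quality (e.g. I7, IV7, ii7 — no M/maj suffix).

V7

The pitches B-D#-F#-A form a dominant seventh chord rooted on B.
In E major, B is the dominant; the diatonic dominant seventh chord there is V7.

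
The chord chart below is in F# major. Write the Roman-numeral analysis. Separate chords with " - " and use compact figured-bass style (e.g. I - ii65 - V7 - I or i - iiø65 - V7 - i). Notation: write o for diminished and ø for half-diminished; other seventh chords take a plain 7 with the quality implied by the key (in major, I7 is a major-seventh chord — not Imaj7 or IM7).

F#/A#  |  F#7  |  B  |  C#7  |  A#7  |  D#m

I6 - V7/IV - IV - V7 - V7/vi - vi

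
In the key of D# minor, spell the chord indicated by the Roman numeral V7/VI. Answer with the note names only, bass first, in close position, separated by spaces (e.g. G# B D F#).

V7/VI is a secondary dominant — the dominant seventh of VI. VI in D# minor is B, so the applied chord's root is F#, a perfect fifth above.
Building a dominant seventh chord on F# gives F#-A#-C#-E.

F# A# C# E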